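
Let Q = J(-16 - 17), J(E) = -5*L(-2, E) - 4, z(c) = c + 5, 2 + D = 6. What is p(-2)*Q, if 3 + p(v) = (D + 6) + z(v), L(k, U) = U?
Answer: 1610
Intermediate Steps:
D = 4 (D = -2 + 6 = 4)
z(c) = 5 + c
p(v) = 12 + v (p(v) = -3 + ((4 + 6) + (5 + v)) = -3 + (10 + (5 + v)) = -3 + (15 + v) = 12 + v)
J(E) = -4 - 5*E (J(E) = -5*E - 4 = -4 - 5*E)
Q = 161 (Q = -4 - 5*(-16 - 17) = -4 - 5*(-33) = -4 + 165 = 161)
p(-2)*Q = (12 - 2)*161 = 10*161 = 1610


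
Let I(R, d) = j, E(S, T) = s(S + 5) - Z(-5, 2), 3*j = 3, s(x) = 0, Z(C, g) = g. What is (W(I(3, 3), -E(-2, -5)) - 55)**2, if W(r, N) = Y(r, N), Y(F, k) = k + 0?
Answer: 2809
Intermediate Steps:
Y(F, k) = k
j = 1 (j = (1/3)*3 = 1)
E(S, T) = -2 (E(S, T) = 0 - 1*2 = 0 - 2 = -2)
I(R, d) = 1
W(r, N) = N
(W(I(3, 3), -E(-2, -5)) - 55)**2 = (-1*(-2) - 55)**2 = (2 - 55)**2 = (-53)**2 = 2809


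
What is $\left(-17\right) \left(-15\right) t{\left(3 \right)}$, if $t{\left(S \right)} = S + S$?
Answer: $1530$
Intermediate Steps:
$t{\left(S \right)} = 2 S$
$\left(-17\right) \left(-15\right) t{\left(3 \right)} = \left(-17\right) \left(-15\right) 2 \cdot 3 = 255 \cdot 6 = 1530$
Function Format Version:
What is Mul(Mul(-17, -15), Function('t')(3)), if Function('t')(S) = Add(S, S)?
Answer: 1530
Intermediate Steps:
Function('t')(S) = Mul(2, S)
Mul(Mul(-17, -15), Function('t')(3)) = Mul(Mul(-17, -15), Mul(2, 3)) = Mul(255, 6) = 1530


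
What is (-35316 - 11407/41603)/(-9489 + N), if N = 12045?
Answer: -1469262955/106337268 ≈ -13.817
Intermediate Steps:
(-35316 - 11407/41603)/(-9489 + N) = (-35316 - 11407/41603)/(-9489 + 12045) = (-35316 - 11407*1/41603)/2556 = (-35316 - 11407/41603)*(1/2556) = -1469262955/41603*1/2556 = -1469262955/106337268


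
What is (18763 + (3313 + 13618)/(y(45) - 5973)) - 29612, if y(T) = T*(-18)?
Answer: -73605698/6783 ≈ -10852.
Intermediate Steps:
y(T) = -18*T
(18763 + (3313 + 13618)/(y(45) - 5973)) - 29612 = (18763 + (3313 + 13618)/(-18*45 - 5973)) - 29612 = (18763 + 16931/(-810 - 5973)) - 29612 = (18763 + 16931/(-6783)) - 29612 = (18763 + 16931*(-1/6783)) - 29612 = (18763 - 16931/6783) - 29612 = 127252498/6783 - 29612 = -73605698/6783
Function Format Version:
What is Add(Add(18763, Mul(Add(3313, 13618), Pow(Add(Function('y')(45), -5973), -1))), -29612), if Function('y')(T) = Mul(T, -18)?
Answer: Rational(-73605698, 6783) ≈ -10852.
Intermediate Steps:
Function('y')(T) = Mul(-18, T)
Add(Add(18763, Mul(Add(3313, 13618), Pow(Add(Function('y')(45), -5973), -1))), -29612) = Add(Add(18763, Mul(Add(3313, 13618), Pow(Add(Mul(-18, 45), -5973), -1))), -29612) = Add(Add(18763, Mul(16931, Pow(Add(-810, -5973), -1))), -29612) = Add(Add(18763, Mul(16931, Pow(-6783, -1))), -29612) = Add(Add(18763, Mul(16931, Rational(-1, 6783))), -29612) = Add(Add(18763, Rational(-16931, 6783)), -29612) = Add(Rational(127252498, 6783), -29612) = Rational(-73605698, 6783)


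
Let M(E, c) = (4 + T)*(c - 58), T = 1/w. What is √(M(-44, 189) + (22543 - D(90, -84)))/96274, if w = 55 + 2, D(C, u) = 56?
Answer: √74770206/5487618 ≈ 0.0015757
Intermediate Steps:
w = 57
T = 1/57 ≈ 0.017544
M(E, c) = -13282/57 + 229*c/57 (M(E, c) = (4 + 1/57)*(c - 58) = 229*(-58 + c)/57 = -13282/57 + 229*c/57)
√(M(-44, 189) + (22543 - D(90, -84)))/96274 = √((-13282/57 + (229/57)*189) + (22543 - 1*56))/96274 = √((-13282/57 + 14427/19) + (22543 - 56))*(1/96274) = √(29999/57 + 22487)*(1/96274) = √(1311758/57)*(1/96274) = (√74770206/57)*(1/96274) = √74770206/5487618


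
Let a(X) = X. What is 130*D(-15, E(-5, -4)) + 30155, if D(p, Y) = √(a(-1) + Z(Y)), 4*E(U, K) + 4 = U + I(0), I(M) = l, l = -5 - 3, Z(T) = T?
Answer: 30155 + 65*I*√21 ≈ 30155.0 + 297.87*I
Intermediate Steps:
l = -8
I(M) = -8
E(U, K) = -3 + U/4 (E(U, K) = -1 + (U - 8)/4 = -1 + (-8 + U)/4 = -1 + (-2 + U/4) = -3 + U/4)
D(p, Y) = √(-1 + Y)
130*D(-15, E(-5, -4)) + 30155 = 130*√(-1 + (-3 + (¼)*(-5))) + 30155 = 130*√(-1 + (-3 - 5/4)) + 30155 = 130*√(-1 - 17/4) + 30155 = 130*√(-21/4) + 30155 = 130*(I*√21/2) + 30155 = 65*I*√21 + 30155 = 30155 + 65*I*√21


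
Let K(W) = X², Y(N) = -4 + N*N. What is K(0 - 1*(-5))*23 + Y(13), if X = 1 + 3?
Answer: 533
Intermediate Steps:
Y(N) = -4 + N²
X = 4
K(W) = 16 (K(W) = 4² = 16)
K(0 - 1*(-5))*23 + Y(13) = 16*23 + (-4 + 13²) = 368 + (-4 + 169) = 368 + 165 = 533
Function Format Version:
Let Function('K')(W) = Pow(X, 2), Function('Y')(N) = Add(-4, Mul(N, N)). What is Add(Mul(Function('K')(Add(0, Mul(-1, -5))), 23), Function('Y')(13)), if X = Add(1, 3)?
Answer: 533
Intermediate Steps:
Function('Y')(N) = Add(-4, Pow(N, 2))
X = 4
Function('K')(W) = 16 (Function('K')(W) = Pow(4, 2) = 16)
Add(Mul(Function('K')(Add(0, Mul(-1, -5))), 23), Function('Y')(13)) = Add(Mul(16, 23), Add(-4, Pow(13, 2))) = Add(368, Add(-4, 169)) = Add(368, 165) = 533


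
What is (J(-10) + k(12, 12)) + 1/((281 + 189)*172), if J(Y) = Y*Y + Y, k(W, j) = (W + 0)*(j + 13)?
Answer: 31527601/80840 ≈ 390.00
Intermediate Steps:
k(W, j) = W*(13 + j)
J(Y) = Y + Y² (J(Y) = Y² + Y = Y + Y²)
(J(-10) + k(12, 12)) + 1/((281 + 189)*172) = (-10*(1 - 10) + 12*(13 + 12)) + 1/((281 + 189)*172) = (-10*(-9) + 12*25) + (1/172)/470 = (90 + 300) + (1/470)*(1/172) = 390 + 1/80840 = 31527601/80840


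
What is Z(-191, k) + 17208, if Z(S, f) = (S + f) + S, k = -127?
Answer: 16699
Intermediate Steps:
Z(S, f) = f + 2*S
Z(-191, k) + 17208 = (-127 + 2*(-191)) + 17208 = (-127 - 382) + 17208 = -509 + 17208 = 16699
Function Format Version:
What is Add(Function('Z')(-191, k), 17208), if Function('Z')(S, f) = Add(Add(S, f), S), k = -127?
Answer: 16699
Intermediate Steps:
Function('Z')(S, f) = Add(f, Mul(2, S))
Add(Function('Z')(-191, k), 17208) = Add(Add(-127, Mul(2, -191)), 17208) = Add(Add(-127, -382), 17208) = Add(-509, 17208) = 16699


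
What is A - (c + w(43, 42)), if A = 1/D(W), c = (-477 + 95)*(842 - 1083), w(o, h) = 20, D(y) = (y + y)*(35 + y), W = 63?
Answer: -1137028535/12348 ≈ -92082.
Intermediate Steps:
D(y) = 2*y*(35 + y) (D(y) = (2*y)*(35 + y) = 2*y*(35 + y))
c = 92062 (c = -382*(-241) = 92062)
A = 1/12348 (A = 1/(2*63*(35 + 63)) = 1/(2*63*98) = 1/12348 ≈ 8.0985e-5)
A - (c + w(43, 42)) = 1/12348 - (92062 + 20) = 1/12348 - 1*92082 = 1/12348 - 92082 = -1137028535/12348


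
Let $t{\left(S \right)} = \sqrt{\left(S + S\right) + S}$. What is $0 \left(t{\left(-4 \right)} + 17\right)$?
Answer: $0$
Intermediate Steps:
$t{\left(S \right)} = \sqrt{3} \sqrt{S}$ ($t{\left(S \right)} = \sqrt{2 S + S} = \sqrt{3 S} = \sqrt{3} \sqrt{S}$)
$0 \left(t{\left(-4 \right)} + 17\right) = 0 \left(\sqrt{3} \sqrt{-4} + 17\right) = 0 \left(\sqrt{3} \cdot 2 i + 17\right) = 0 \left(2 i \sqrt{3} + 17\right) = 0 \left(17 + 2 i \sqrt{3}\right) = 0$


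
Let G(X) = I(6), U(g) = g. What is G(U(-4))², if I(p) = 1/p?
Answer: 1/36 ≈ 0.027778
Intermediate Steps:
G(X) = ⅙ (G(X) = 1/6 = ⅙)
G(U(-4))² = (⅙)² = 1/36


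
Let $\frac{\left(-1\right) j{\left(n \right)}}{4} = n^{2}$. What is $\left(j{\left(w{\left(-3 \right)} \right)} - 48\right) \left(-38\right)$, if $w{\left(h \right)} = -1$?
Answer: $1976$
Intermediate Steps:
$j{\left(n \right)} = - 4 n^{2}$
$\left(j{\left(w{\left(-3 \right)} \right)} - 48\right) \left(-38\right) = \left(- 4 \left(-1\right)^{2} - 48\right) \left(-38\right) = \left(\left(-4\right) 1 - 48\right) \left(-38\right) = \left(-4 - 48\right) \left(-38\right) = \left(-52\right) \left(-38\right) = 1976$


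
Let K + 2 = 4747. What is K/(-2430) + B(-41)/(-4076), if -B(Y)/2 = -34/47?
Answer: -45458719/23275998 ≈ -1.9530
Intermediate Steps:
K = 4745 (K = -2 + 4747 = 4745)
B(Y) = 68/47 (B(Y) = -(-68)/47 = -2*(-34/47) = 68/47)
K/(-2430) + B(-41)/(-4076) = 4745/(-2430) + (68/47)/(-4076) = 4745*(-1/2430) + (68/47)*(-1/4076) = -949/486 - 17/47893 = -45458719/23275998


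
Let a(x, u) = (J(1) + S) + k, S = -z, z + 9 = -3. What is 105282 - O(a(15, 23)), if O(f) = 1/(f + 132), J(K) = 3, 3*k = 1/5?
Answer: 232252077/2206 ≈ 1.0528e+5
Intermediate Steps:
z = -12 (z = -9 - 3 = -12)
S = 12 (S = -1*(-12) = 12)
k = 1/15 (k = (⅓)/5 = (⅓)*(⅕) = 1/15 ≈ 0.066667)
a(x, u) = 226/15 (a(x, u) = (3 + 12) + 1/15 = 15 + 1/15 = 226/15)
O(f) = 1/(132 + f)
105282 - O(a(15, 23)) = 105282 - 1/(132 + 226/15) = 105282 - 1/2206/15 = 105282 - 1*15/2206 = 105282 - 15/2206 = 232252077/2206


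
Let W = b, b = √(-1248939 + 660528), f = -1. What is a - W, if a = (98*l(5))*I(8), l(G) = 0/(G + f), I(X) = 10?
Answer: -3*I*√65379 ≈ -767.08*I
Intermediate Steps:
l(G) = 0 (l(G) = 0/(G - 1) = 0/(-1 + G) = 0)
b = 3*I*√65379 (b = √(-588411) = 3*I*√65379 ≈ 767.08*I)
a = 0 (a = (98*0)*10 = 0*10 = 0)
W = 3*I*√65379 ≈ 767.08*I
a - W = 0 - 3*I*√65379 = -3*I*√65379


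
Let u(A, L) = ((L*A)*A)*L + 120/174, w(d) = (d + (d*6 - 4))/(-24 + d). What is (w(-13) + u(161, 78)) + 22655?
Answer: 169240021882/1073 ≈ 1.5773e+8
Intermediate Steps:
w(d) = (-4 + 7*d)/(-24 + d) (w(d) = (d + (6*d - 4))/(-24 + d) = (d + (-4 + 6*d))/(-24 + d) = (-4 + 7*d)/(-24 + d))
u(A, L) = 20/29 + A**2*L**2 (u(A, L) = ((A*L)*A)*L + 120*(1/174) = (L*A**2)*L + 20/29 = A**2*L**2 + 20/29 = 20/29 + A**2*L**2)
(w(-13) + u(161, 78)) + 22655 = ((-4 + 7*(-13))/(-24 - 13) + (20/29 + 161**2*78**2)) + 22655 = ((-4 - 91)/(-37) + (20/29 + 25921*6084)) + 22655 = (-1/37*(-95) + (20/29 + 157703364)) + 22655 = (95/37 + 4573397576/29) + 22655 = 169215713067/1073 + 22655 = 169240021882/1073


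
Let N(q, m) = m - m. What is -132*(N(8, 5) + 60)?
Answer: -7920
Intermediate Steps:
N(q, m) = 0
-132*(N(8, 5) + 60) = -132*(0 + 60) = -132*60 = -7920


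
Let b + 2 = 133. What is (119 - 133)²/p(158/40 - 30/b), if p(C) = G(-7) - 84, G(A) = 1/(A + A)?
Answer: -2744/1177 ≈ -2.3314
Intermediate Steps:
b = 131 (b = -2 + 133 = 131)
G(A) = 1/(2*A)
p(C) = -1177/14 (p(C) = (½)/(-7) - 84 = (½)*(-⅐) - 84 = -1/14 - 84 = -1177/14)
(119 - 133)²/p(158/40 - 30/b) = (119 - 133)²/(-1177/14) = (-14)²*(-14/1177) = 196*(-14/1177) = -2744/1177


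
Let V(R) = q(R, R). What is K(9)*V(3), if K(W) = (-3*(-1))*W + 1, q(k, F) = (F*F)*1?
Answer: 252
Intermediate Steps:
q(k, F) = F**2 (q(k, F) = F**2*1 = F**2)
V(R) = R**2
K(W) = 1 + 3*W (K(W) = 3*W + 1 = 1 + 3*W)
K(9)*V(3) = (1 + 3*9)*3**2 = (1 + 27)*9 = 28*9 = 252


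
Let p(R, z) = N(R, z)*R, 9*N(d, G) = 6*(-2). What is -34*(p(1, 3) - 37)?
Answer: 3910/3 ≈ 1303.3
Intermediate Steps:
N(d, G) = -4/3 (N(d, G) = (6*(-2))/9 = (⅑)*(-12) = -4/3)
p(R, z) = -4*R/3
-34*(p(1, 3) - 37) = -34*(-4/3*1 - 37) = -34*(-4/3 - 37) = -34*(-115/3) = 3910/3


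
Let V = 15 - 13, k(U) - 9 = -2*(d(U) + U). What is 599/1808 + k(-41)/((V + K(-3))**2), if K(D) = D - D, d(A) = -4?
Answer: 45347/1808 ≈ 25.081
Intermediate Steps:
k(U) = 17 - 2*U (k(U) = 9 - 2*(-4 + U) = 9 + (8 - 2*U) = 17 - 2*U)
V = 2
K(D) = 0
599/1808 + k(-41)/((V + K(-3))**2) = 599/1808 + (17 - 2*(-41))/((2 + 0)**2) = 599*(1/1808) + (17 + 82)/(2**2) = 599/1808 + 99/4 = 45347/1808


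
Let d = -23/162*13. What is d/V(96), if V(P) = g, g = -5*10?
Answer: 299/8100 ≈ 0.036914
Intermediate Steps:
d = -299/162 (d = -23*1/162*13 = -23/162*13 = -299/162 ≈ -1.8457)
g = -50
V(P) = -50
d/V(96) = -299/162/(-50) = -299/162*(-1/50) = 299/8100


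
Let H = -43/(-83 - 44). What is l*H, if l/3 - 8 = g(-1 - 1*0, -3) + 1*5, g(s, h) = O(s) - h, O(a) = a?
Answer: 1935/127 ≈ 15.236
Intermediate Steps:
g(s, h) = s - h
l = 45 (l = 24 + 3*(((-1 - 1*0) - 1*(-3)) + 1*5) = 24 + 3*(((-1 + 0) + 3) + 5) = 24 + 3*((-1 + 3) + 5) = 24 + 3*(2 + 5) = 24 + 3*7 = 24 + 21 = 45)
H = 43/127 (H = -43/(-127) = -43*(-1/127) = 43/127 ≈ 0.33858)
l*H = 45*(43/127) = 1935/127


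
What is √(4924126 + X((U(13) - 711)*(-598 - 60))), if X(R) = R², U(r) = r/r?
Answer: √218262076526 ≈ 4.6719e+5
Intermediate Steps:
U(r) = 1
√(4924126 + X((U(13) - 711)*(-598 - 60))) = √(4924126 + ((1 - 711)*(-598 - 60))²) = √(4924126 + (-710*(-658))²) = √(4924126 + 467180²) = √(4924126 + 218257152400) = √218262076526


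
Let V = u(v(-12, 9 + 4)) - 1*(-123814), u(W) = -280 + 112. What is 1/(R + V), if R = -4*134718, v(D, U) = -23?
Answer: -1/415226 ≈ -2.4083e-6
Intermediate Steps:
u(W) = -168
R = -538872
V = 123646 (V = -168 - 1*(-123814) = -168 + 123814 = 123646)
1/(R + V) = 1/(-538872 + 123646) = 1/(-415226) = -1/415226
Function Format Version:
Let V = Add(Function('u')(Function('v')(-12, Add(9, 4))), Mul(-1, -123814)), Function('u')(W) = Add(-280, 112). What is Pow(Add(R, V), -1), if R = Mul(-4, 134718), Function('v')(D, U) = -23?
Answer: Rational(-1, 415226) ≈ -2.4083e-6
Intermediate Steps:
Function('u')(W) = -168
R = -538872
V = 123646 (V = Add(-168, Mul(-1, -123814)) = Add(-168, 123814) = 123646)
Pow(Add(R, V), -1) = Pow(Add(-538872, 123646), -1) = Pow(-415226, -1) = Rational(-1, 415226)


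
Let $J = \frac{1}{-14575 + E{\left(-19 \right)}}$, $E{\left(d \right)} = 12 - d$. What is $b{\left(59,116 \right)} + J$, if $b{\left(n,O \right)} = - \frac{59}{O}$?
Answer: $- \frac{214553}{421776} \approx -0.50869$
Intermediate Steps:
$J = - \frac{1}{14544}$ ($J = \frac{1}{-14575 + \left(12 - -19\right)} = \frac{1}{-14575 + \left(12 + 19\right)} = \frac{1}{-14575 + 31} = \frac{1}{-14544} = - \frac{1}{14544} \approx -6.8757 \cdot 10^{-5}$)
$b{\left(59,116 \right)} + J = - \frac{59}{116} - \frac{1}{14544} = - \frac{214553}{421776}$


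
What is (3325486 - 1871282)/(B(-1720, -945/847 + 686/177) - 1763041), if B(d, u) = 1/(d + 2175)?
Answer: -330831410/401091827 ≈ -0.82483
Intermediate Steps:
B(d, u) = 1/(2175 + d)
(3325486 - 1871282)/(B(-1720, -945/847 + 686/177) - 1763041) = (3325486 - 1871282)/(1/(2175 - 1720) - 1763041) = 1454204/(1/455 - 1763041) = 1454204/(-802183654/455) = 1454204*(-455/802183654) = -330831410/401091827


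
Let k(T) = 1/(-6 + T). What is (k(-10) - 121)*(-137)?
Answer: 265369/16 ≈ 16586.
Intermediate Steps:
(k(-10) - 121)*(-137) = (1/(-6 - 10) - 121)*(-137) = (1/(-16) - 121)*(-137) = (-1/16 - 121)*(-137) = -1937/16*(-137) = 265369/16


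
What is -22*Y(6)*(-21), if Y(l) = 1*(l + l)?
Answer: 5544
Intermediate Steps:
Y(l) = 2*l (Y(l) = 1*(2*l) = 2*l)
-22*Y(6)*(-21) = -44*6*(-21) = -22*12*(-21) = -264*(-21) = 5544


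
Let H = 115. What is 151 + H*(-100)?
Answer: -11349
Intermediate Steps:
151 + H*(-100) = 151 + 115*(-100) = 151 - 11500 = -11349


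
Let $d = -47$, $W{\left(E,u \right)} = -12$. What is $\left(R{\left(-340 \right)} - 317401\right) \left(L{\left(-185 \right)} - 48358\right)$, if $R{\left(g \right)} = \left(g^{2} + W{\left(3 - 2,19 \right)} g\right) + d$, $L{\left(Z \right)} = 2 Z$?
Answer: $9636839104$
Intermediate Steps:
$R{\left(g \right)} = -47 + g^{2} - 12 g$ ($R{\left(g \right)} = \left(g^{2} - 12 g\right) - 47 = -47 + g^{2} - 12 g$)
$\left(R{\left(-340 \right)} - 317401\right) \left(L{\left(-185 \right)} - 48358\right) = \left(\left(-47 + \left(-340\right)^{2} - -4080\right) - 317401\right) \left(2 \left(-185\right) - 48358\right) = \left(\left(-47 + 115600 + 4080\right) - 317401\right) \left(-370 - 48358\right) = \left(119633 - 317401\right) \left(-48728\right) = \left(-197768\right) \left(-48728\right) = 9636839104$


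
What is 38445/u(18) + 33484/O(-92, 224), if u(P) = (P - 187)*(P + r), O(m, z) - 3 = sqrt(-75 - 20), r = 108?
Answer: 3421517/3549 - 8371*I*sqrt(95)/26 ≈ 964.08 - 3138.1*I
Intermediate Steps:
O(m, z) = 3 + I*sqrt(95) (O(m, z) = 3 + sqrt(-75 - 20) = 3 + sqrt(-95) = 3 + I*sqrt(95))
u(P) = (-187 + P)*(108 + P) (u(P) = (P - 187)*(P + 108) = (-187 + P)*(108 + P))
38445/u(18) + 33484/O(-92, 224) = 38445/(-20196 + 18**2 - 79*18) + 33484/(3 + I*sqrt(95)) = 38445/(-20196 + 324 - 1422) + 33484/(3 + I*sqrt(95)) = 38445/(-21294) + 33484/(3 + I*sqrt(95)) = 38445*(-1/21294) + 33484/(3 + I*sqrt(95)) = -12815/7098 + 33484/(3 + I*sqrt(95))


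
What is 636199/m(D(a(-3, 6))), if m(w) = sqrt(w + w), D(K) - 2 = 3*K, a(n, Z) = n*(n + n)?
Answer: 636199*sqrt(7)/28 ≈ 60115.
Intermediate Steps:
a(n, Z) = 2*n**2 (a(n, Z) = n*(2*n) = 2*n**2)
D(K) = 2 + 3*K
m(w) = sqrt(2)*sqrt(w) (m(w) = sqrt(2*w) = sqrt(2)*sqrt(w))
636199/m(D(a(-3, 6))) = 636199/((sqrt(2)*sqrt(2 + 3*(2*(-3)**2)))) = 636199/((sqrt(2)*sqrt(2 + 3*(2*9)))) = 636199/((sqrt(2)*sqrt(2 + 3*18))) = 636199/((sqrt(2)*sqrt(2 + 54))) = 636199/((sqrt(2)*sqrt(56))) = 636199/((sqrt(2)*(2*sqrt(14)))) = 636199/((4*sqrt(7))) = 636199*(sqrt(7)/28) = 636199*sqrt(7)/28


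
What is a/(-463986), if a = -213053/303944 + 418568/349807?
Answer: -52693801421/49331798302568688 ≈ -1.0682e-6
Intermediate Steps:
a = 52693801421/106321738808 (a = -213053*1/303944 + 418568*(1/349807) = -213053/303944 + 418568/349807 = 52693801421/106321738808 ≈ 0.49561)
a/(-463986) = (52693801421/106321738808)/(-463986) = (52693801421/106321738808)*(-1/463986) = -52693801421/49331798302568688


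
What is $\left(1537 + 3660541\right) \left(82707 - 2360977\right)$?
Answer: $-8343202445060$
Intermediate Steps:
$\left(1537 + 3660541\right) \left(82707 - 2360977\right) = 3662078 \left(82707 - 2360977\right) = 3662078 \left(-2278270\right) = -8343202445060$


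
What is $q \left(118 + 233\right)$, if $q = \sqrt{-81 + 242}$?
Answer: $351 \sqrt{161} \approx 4453.7$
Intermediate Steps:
$q = \sqrt{161} \approx 12.689$
$q \left(118 + 233\right) = \sqrt{161} \left(118 + 233\right) = \sqrt{161} \cdot 351 = 351 \sqrt{161}$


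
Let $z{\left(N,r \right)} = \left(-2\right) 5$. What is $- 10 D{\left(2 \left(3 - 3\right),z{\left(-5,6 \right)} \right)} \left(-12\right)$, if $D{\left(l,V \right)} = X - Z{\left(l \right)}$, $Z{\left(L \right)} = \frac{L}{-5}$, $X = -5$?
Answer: $-600$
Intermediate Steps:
$Z{\left(L \right)} = - \frac{L}{5}$ ($Z{\left(L \right)} = L \left(- \frac{1}{5}\right) = - \frac{L}{5}$)
$z{\left(N,r \right)} = -10$
$D{\left(l,V \right)} = -5 + \frac{l}{5}$ ($D{\left(l,V \right)} = -5 - - \frac{l}{5} = -5 + \frac{l}{5}$)
$- 10 D{\left(2 \left(3 - 3\right),z{\left(-5,6 \right)} \right)} \left(-12\right) = - 10 \left(-5 + \frac{2 \left(3 - 3\right)}{5}\right) \left(-12\right) = - 10 \left(-5 + \frac{2 \cdot 0}{5}\right) \left(-12\right) = - 10 \left(-5 + \frac{1}{5} \cdot 0\right) \left(-12\right) = - 10 \left(-5 + 0\right) \left(-12\right) = \left(-10\right) \left(-5\right) \left(-12\right) = 50 \left(-12\right) = -600$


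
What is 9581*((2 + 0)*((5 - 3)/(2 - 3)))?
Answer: -38324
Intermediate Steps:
9581*((2 + 0)*((5 - 3)/(2 - 3))) = 9581*(2*(2/(-1))) = 9581*(2*(2*(-1))) = 9581*(2*(-2)) = 9581*(-4) = -38324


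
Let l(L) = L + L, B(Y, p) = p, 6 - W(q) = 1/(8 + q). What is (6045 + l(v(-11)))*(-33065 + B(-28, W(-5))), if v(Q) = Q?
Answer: -597349094/3 ≈ -1.9912e+8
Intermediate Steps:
W(q) = 6 - 1/(8 + q)
l(L) = 2*L
(6045 + l(v(-11)))*(-33065 + B(-28, W(-5))) = (6045 + 2*(-11))*(-33065 + (47 + 6*(-5))/(8 - 5)) = (6045 - 22)*(-33065 + (47 - 30)/3) = 6023*(-33065 + (1/3)*17) = 6023*(-33065 + 17/3) = 6023*(-99178/3) = -597349094/3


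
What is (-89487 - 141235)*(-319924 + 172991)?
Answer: 33900675626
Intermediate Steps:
(-89487 - 141235)*(-319924 + 172991) = -230722*(-146933) = 33900675626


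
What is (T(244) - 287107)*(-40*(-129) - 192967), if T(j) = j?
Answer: 53874879441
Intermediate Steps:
(T(244) - 287107)*(-40*(-129) - 192967) = (244 - 287107)*(-40*(-129) - 192967) = -286863*(5160 - 192967) = -286863*(-187807) = 53874879441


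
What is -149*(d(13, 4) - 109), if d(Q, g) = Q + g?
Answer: 13708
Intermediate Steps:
-149*(d(13, 4) - 109) = -149*((13 + 4) - 109) = -149*(17 - 109) = -149*(-92) = 13708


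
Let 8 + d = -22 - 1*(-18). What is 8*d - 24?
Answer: -120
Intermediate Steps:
d = -12 (d = -8 + (-22 - 1*(-18)) = -8 + (-22 + 18) = -8 - 4 = -12)
8*d - 24 = 8*(-12) - 24 = -96 - 24 = -120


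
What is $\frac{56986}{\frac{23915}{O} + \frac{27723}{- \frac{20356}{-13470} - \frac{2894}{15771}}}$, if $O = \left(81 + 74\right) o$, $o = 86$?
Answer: $\frac{1190297324579336}{436176246082873} \approx 2.7289$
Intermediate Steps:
$O = 13330$ ($O = \left(81 + 74\right) 86 = 155 \cdot 86 = 13330$)
$\frac{56986}{\frac{23915}{O} + \frac{27723}{- \frac{20356}{-13470} - \frac{2894}{15771}}} = \frac{56986}{\frac{23915}{13330} + \frac{27723}{- \frac{20356}{-13470} - \frac{2894}{15771}}} = \frac{56986}{23915 \cdot \frac{1}{13330} + \frac{27723}{\left(-20356\right) \left(- \frac{1}{13470}\right) - \frac{2894}{15771}}} = \frac{56986}{\frac{4783}{2666} + \frac{27723}{\frac{10178}{6735} - \frac{2894}{15771}}} = \frac{56986}{\frac{4783}{2666} + \frac{27723}{\frac{15669572}{11801965}}} = \frac{56986}{\frac{4783}{2666} + 27723 \cdot \frac{11801965}{15669572}} = \frac{56986}{\frac{4783}{2666} + \frac{327185875695}{15669572}} = \frac{56986}{\frac{436176246082873}{20887539476}} = 56986 \cdot \frac{20887539476}{436176246082873} = \frac{1190297324579336}{436176246082873}$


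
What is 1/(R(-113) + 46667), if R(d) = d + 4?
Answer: 1/46558 ≈ 2.1479e-5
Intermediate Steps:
R(d) = 4 + d
1/(R(-113) + 46667) = 1/((4 - 113) + 46667) = 1/(-109 + 46667) = 1/46558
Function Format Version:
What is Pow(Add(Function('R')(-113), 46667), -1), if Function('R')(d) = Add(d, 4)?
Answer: Rational(1, 46558) ≈ 2.1479e-5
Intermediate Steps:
Function('R')(d) = Add(4, d)
Pow(Add(Function('R')(-113), 46667), -1) = Pow(Add(Add(4, -113), 46667), -1) = Pow(Add(-109, 46667), -1) = Pow(46558, -1) = Rational(1, 46558)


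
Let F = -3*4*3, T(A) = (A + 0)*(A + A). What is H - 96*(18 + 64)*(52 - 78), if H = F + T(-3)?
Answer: 204654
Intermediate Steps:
T(A) = 2*A**2 (T(A) = A*(2*A) = 2*A**2)
F = -36 (F = -12*3 = -36)
H = -18 (H = -36 + 2*(-3)**2 = -36 + 2*9 = -36 + 18 = -18)
H - 96*(18 + 64)*(52 - 78) = -18 - 96*(18 + 64)*(52 - 78) = -18 - 7872*(-26) = -18 - 96*(-2132) = -18 + 204672 = 204654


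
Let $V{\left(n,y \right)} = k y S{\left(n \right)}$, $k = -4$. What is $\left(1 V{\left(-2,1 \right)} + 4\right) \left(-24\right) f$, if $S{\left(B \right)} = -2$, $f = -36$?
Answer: $10368$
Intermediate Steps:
$V{\left(n,y \right)} = 8 y$ ($V{\left(n,y \right)} = - 4 y \left(-2\right) = 8 y$)
$\left(1 V{\left(-2,1 \right)} + 4\right) \left(-24\right) f = \left(1 \cdot 8 \cdot 1 + 4\right) \left(-24\right) \left(-36\right) = \left(1 \cdot 8 + 4\right) \left(-24\right) \left(-36\right) = \left(8 + 4\right) \left(-24\right) \left(-36\right) = 12 \left(-24\right) \left(-36\right) = \left(-288\right) \left(-36\right) = 10368$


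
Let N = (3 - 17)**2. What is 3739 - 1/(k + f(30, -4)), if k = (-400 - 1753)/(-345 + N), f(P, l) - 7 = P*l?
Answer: 54903625/14684 ≈ 3739.0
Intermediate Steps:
N = 196 (N = (-14)**2 = 196)
f(P, l) = 7 + P*l
k = 2153/149 (k = (-400 - 1753)/(-345 + 196) = -2153/(-149) = -2153*(-1/149) = 2153/149 ≈ 14.450)
3739 - 1/(k + f(30, -4)) = 3739 - 1/(2153/149 + (7 + 30*(-4))) = 3739 - 1/(2153/149 + (7 - 120)) = 3739 - 1/(2153/149 - 113) = 3739 - 1/(-14684/149) = 3739 - 1*(-149/14684) = 3739 + 149/14684 = 54903625/14684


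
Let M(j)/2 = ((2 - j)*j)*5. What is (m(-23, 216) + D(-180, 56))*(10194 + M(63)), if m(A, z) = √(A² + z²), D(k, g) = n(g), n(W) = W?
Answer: -1581216 - 28236*√47185 ≈ -7.7147e+6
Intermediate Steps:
D(k, g) = g
M(j) = 10*j*(2 - j) (M(j) = 2*(((2 - j)*j)*5) = 2*((j*(2 - j))*5) = 2*(5*j*(2 - j)) = 10*j*(2 - j))
(m(-23, 216) + D(-180, 56))*(10194 + M(63)) = (√((-23)² + 216²) + 56)*(10194 + 10*63*(2 - 1*63)) = (√(529 + 46656) + 56)*(10194 + 10*63*(2 - 63)) = (√47185 + 56)*(10194 + 10*63*(-61)) = (56 + √47185)*(10194 - 38430) = (56 + √47185)*(-28236) = -1581216 - 28236*√47185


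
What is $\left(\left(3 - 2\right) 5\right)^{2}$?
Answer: $25$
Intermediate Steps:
$\left(\left(3 - 2\right) 5\right)^{2} = \left(1 \cdot 5\right)^{2} = 5^{2} = 25$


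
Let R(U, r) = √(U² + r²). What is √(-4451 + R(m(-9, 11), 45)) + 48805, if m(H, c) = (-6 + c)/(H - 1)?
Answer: 48805 + √(-17804 + 2*√8101)/2 ≈ 48805.0 + 66.378*I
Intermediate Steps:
m(H, c) = (-6 + c)/(-1 + H)
√(-4451 + R(m(-9, 11), 45)) + 48805 = √(-4451 + √(((-6 + 11)/(-1 - 9))² + 45²)) + 48805 = √(-4451 + √((5/(-10))² + 2025)) + 48805 = √(-4451 + √((-⅒*5)² + 2025)) + 48805 = √(-4451 + √((-½)² + 2025)) + 48805 = √(-4451 + √(¼ + 2025)) + 48805 = √(-4451 + √(8101/4)) + 48805 = √(-4451 + √8101/2) + 48805 = 48805 + √(-4451 + √8101/2)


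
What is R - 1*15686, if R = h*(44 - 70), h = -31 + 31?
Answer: -15686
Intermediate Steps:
h = 0
R = 0 (R = 0*(44 - 70) = 0*(-26) = 0)
R - 1*15686 = 0 - 1*15686 = 0 - 15686 = -15686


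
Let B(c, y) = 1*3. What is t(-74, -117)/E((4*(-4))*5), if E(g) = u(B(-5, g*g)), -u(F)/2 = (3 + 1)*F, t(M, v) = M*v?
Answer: -1443/4 ≈ -360.75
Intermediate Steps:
B(c, y) = 3
u(F) = -8*F (u(F) = -2*(3 + 1)*F = -8*F)
E(g) = -24 (E(g) = -8*3 = -24)
t(-74, -117)/E((4*(-4))*5) = -74*(-117)/(-24) = 8658*(-1/24) = -1443/4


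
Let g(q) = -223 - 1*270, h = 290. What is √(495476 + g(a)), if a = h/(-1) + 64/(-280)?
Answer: √494983 ≈ 703.55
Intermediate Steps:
a = -10158/35 (a = 290/(-1) + 64/(-280) = 290*(-1) + 64*(-1/280) = -290 - 8/35 = -10158/35 ≈ -290.23)
g(q) = -493 (g(q) = -223 - 270 = -493)
√(495476 + g(a)) = √(495476 - 493) = √494983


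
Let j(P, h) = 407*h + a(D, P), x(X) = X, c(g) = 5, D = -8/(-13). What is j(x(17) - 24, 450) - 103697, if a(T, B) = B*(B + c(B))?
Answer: 79467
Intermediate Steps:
D = 8/13 (D = -8*(-1/13) = 8/13 ≈ 0.61539)
a(T, B) = B*(5 + B) (a(T, B) = B*(B + 5) = B*(5 + B))
j(P, h) = 407*h + P*(5 + P)
j(x(17) - 24, 450) - 103697 = (407*450 + (17 - 24)*(5 + (17 - 24))) - 103697 = (183150 - 7*(5 - 7)) - 103697 = (183150 - 7*(-2)) - 103697 = (183150 + 14) - 103697 = 183164 - 103697 = 79467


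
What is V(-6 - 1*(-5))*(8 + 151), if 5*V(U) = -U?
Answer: 159/5 ≈ 31.800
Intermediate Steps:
V(U) = -U/5 (V(U) = (-U)/5 = -U/5)
V(-6 - 1*(-5))*(8 + 151) = (-(-6 - 1*(-5))/5)*(8 + 151) = -(-6 + 5)/5*159 = -⅕*(-1)*159 = (⅕)*159 = 159/5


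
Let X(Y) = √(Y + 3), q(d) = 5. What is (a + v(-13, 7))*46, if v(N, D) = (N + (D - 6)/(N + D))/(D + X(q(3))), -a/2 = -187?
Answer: 2103373/123 + 3634*√2/123 ≈ 17142.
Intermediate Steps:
a = 374 (a = -2*(-187) = 374)
X(Y) = √(3 + Y)
v(N, D) = (N + (-6 + D)/(D + N))/(D + 2*√2) (v(N, D) = (N + (D - 6)/(N + D))/(D + √(3 + 5)) = (N + (-6 + D)/(D + N))/(D + √8) = (N + (-6 + D)/(D + N))/(D + 2*√2))
(a + v(-13, 7))*46 = (374 + (-6 + 7 + (-13)² + 7*(-13))/(7² + 7*(-13) + 2*7*√2 + 2*(-13)*√2))*46 = (374 + (-6 + 7 + 169 - 91)/(49 - 91 + 14*√2 - 26*√2))*46 = (374 + 79/(-42 - 12*√2))*46 = 17204 + 3634/(-42 - 12*√2)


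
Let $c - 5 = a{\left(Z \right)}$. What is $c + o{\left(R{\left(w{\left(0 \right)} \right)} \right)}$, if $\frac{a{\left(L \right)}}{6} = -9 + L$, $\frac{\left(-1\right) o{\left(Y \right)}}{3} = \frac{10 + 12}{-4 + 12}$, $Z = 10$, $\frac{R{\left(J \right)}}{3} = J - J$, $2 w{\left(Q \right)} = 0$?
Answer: $\frac{11}{4} \approx 2.75$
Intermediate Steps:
$w{\left(Q \right)} = 0$ ($w{\left(Q \right)} = \frac{1}{2} \cdot 0 = 0$)
$R{\left(J \right)} = 0$ ($R{\left(J \right)} = 3 \left(J - J\right) = 3 \cdot 0 = 0$)
$o{\left(Y \right)} = - \frac{33}{4}$ ($o{\left(Y \right)} = - 3 \frac{10 + 12}{-4 + 12} = - 3 \cdot \frac{22}{8} = - 3 \cdot 22 \cdot \frac{1}{8} = \left(-3\right) \frac{11}{4} = - \frac{33}{4}$)
$a{\left(L \right)} = -54 + 6 L$ ($a{\left(L \right)} = 6 \left(-9 + L\right) = -54 + 6 L$)
$c = 11$ ($c = 5 + \left(-54 + 6 \cdot 10\right) = 5 + \left(-54 + 60\right) = 5 + 6 = 11$)
$c + o{\left(R{\left(w{\left(0 \right)} \right)} \right)} = 11 - \frac{33}{4} = \frac{11}{4}$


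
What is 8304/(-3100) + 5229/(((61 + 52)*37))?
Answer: -4627281/3240275 ≈ -1.4281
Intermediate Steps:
8304/(-3100) + 5229/(((61 + 52)*37)) = 8304*(-1/3100) + 5229/((113*37)) = -2076/775 + 5229/4181 = -4627281/3240275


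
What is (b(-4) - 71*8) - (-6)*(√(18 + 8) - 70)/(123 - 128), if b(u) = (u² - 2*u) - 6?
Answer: -466 - 6*√26/5 ≈ -472.12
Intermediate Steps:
b(u) = -6 + u² - 2*u
(b(-4) - 71*8) - (-6)*(√(18 + 8) - 70)/(123 - 128) = ((-6 + (-4)² - 2*(-4)) - 71*8) - (-6)*(√(18 + 8) - 70)/(123 - 128) = ((-6 + 16 + 8) - 568) - (-6)*(√26 - 70)/(-5) = (18 - 568) - (-6)*(-70 + √26)*(-⅕) = -550 - (-6)*(14 - √26/5) = -550 - (-84 + 6*√26/5) = -550 + (84 - 6*√26/5) = -466 - 6*√26/5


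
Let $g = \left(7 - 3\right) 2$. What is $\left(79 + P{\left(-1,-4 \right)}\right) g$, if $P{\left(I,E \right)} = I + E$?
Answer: $592$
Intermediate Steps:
$P{\left(I,E \right)} = E + I$
$g = 8$ ($g = 4 \cdot 2 = 8$)
$\left(79 + P{\left(-1,-4 \right)}\right) g = \left(79 - 5\right) 8 = 74 \cdot 8 = 592$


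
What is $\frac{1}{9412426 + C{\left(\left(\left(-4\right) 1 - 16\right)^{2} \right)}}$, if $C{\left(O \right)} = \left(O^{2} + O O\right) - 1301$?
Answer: $\frac{1}{9731125} \approx 1.0276 \cdot 10^{-7}$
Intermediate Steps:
$C{\left(O \right)} = -1301 + 2 O^{2}$ ($C{\left(O \right)} = \left(O^{2} + O^{2}\right) - 1301 = 2 O^{2} - 1301 = -1301 + 2 O^{2}$)
$\frac{1}{9412426 + C{\left(\left(\left(-4\right) 1 - 16\right)^{2} \right)}} = \frac{1}{9412426 - \left(1301 - 2 \left(\left(\left(-4\right) 1 - 16\right)^{2}\right)^{2}\right)} = \frac{1}{9412426 - \left(1301 - 2 \left(\left(-4 - 16\right)^{2}\right)^{2}\right)} = \frac{1}{9412426 - \left(1301 - 2 \left(\left(-20\right)^{2}\right)^{2}\right)} = \frac{1}{9412426 - \left(1301 - 2 \cdot 400^{2}\right)} = \frac{1}{9412426 + \left(-1301 + 2 \cdot 160000\right)} = \frac{1}{9412426 + \left(-1301 + 320000\right)} = \frac{1}{9412426 + 318699} = \frac{1}{9731125}$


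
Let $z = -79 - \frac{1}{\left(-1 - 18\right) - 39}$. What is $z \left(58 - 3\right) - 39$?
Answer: $- \frac{254217}{58} \approx -4383.1$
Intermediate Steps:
$z = - \frac{4581}{58}$ ($z = -79 - \frac{1}{-19 - 39} = -79 - \frac{1}{-58} = -79 - - \frac{1}{58} = -79 + \frac{1}{58} = - \frac{4581}{58} \approx -78.983$)
$z \left(58 - 3\right) - 39 = - \frac{4581 \left(58 - 3\right)}{58} - 39 = \left(- \frac{4581}{58}\right) 55 - 39 = - \frac{251955}{58} - 39 = - \frac{254217}{58}$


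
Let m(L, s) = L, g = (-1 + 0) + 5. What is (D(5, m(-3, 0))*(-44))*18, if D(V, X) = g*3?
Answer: -9504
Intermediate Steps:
g = 4 (g = -1 + 5 = 4)
D(V, X) = 12 (D(V, X) = 4*3 = 12)
(D(5, m(-3, 0))*(-44))*18 = (12*(-44))*18 = -528*18 = -9504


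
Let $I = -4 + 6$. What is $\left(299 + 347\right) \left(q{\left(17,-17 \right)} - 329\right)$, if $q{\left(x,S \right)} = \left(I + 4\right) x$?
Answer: $-146642$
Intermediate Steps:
$I = 2$
$q{\left(x,S \right)} = 6 x$ ($q{\left(x,S \right)} = \left(2 + 4\right) x = 6 x$)
$\left(299 + 347\right) \left(q{\left(17,-17 \right)} - 329\right) = \left(299 + 347\right) \left(6 \cdot 17 - 329\right) = 646 \left(102 - 329\right) = 646 \left(-227\right) = -146642$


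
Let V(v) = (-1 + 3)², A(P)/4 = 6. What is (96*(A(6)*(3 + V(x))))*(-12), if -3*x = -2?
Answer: -193536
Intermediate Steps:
x = ⅔ (x = -⅓*(-2) = ⅔ ≈ 0.66667)
A(P) = 24 (A(P) = 4*6 = 24)
V(v) = 4 (V(v) = 2² = 4)
(96*(A(6)*(3 + V(x))))*(-12) = (96*(24*(3 + 4)))*(-12) = (96*(24*7))*(-12) = (96*168)*(-12) = 16128*(-12) = -193536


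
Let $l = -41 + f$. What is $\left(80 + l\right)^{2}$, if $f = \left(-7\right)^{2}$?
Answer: $7744$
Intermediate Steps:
$f = 49$
$l = 8$ ($l = -41 + 49 = 8$)
$\left(80 + l\right)^{2} = \left(80 + 8\right)^{2} = 88^{2} = 7744$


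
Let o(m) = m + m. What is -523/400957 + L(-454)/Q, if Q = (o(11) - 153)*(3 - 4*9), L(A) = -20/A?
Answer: -509221313/393467524197 ≈ -0.0012942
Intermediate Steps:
o(m) = 2*m
Q = 4323 (Q = (2*11 - 153)*(3 - 4*9) = (22 - 153)*(3 - 36) = -131*(-33) = 4323)
-523/400957 + L(-454)/Q = -523/400957 - 20/(-454)/4323 = -523*1/400957 - 20*(-1/454)*(1/4323) = -523/400957 + (10/227)*(1/4323) = -523/400957 + 10/981321 = -509221313/393467524197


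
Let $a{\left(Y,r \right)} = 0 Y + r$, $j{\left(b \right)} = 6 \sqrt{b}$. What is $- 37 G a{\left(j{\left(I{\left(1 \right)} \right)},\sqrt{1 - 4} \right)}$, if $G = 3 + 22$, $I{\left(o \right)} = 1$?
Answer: $- 925 i \sqrt{3} \approx - 1602.1 i$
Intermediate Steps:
$G = 25$
$a{\left(Y,r \right)} = r$ ($a{\left(Y,r \right)} = 0 + r = r$)
$- 37 G a{\left(j{\left(I{\left(1 \right)} \right)},\sqrt{1 - 4} \right)} = \left(-37\right) 25 \sqrt{1 - 4} = - 925 \sqrt{-3} = - 925 i \sqrt{3}$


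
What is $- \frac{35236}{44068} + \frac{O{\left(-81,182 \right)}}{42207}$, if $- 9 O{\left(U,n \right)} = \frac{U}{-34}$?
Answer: $- \frac{183207955}{229127734} \approx -0.79959$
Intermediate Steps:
$O{\left(U,n \right)} = \frac{U}{306}$ ($O{\left(U,n \right)} = - \frac{U \frac{1}{-34}}{9} = - \frac{U \left(- \frac{1}{34}\right)}{9} = - \frac{\left(- \frac{1}{34}\right) U}{9} = \frac{U}{306}$)
$- \frac{35236}{44068} + \frac{O{\left(-81,182 \right)}}{42207} = - \frac{35236}{44068} + \frac{\frac{1}{306} \left(-81\right)}{42207} = \left(-35236\right) \frac{1}{44068} - \frac{3}{478346} = - \frac{383}{479} - \frac{3}{478346} = - \frac{183207955}{229127734}$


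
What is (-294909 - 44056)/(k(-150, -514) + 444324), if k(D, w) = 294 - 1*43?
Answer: -67793/88915 ≈ -0.76245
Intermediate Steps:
k(D, w) = 251 (k(D, w) = 294 - 43 = 251)
(-294909 - 44056)/(k(-150, -514) + 444324) = (-294909 - 44056)/(251 + 444324) = -338965/444575 = -338965*1/444575 = -67793/88915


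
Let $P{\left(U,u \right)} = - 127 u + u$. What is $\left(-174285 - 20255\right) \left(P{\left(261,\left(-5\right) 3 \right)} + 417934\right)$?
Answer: $-81672560960$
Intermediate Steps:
$P{\left(U,u \right)} = - 126 u$
$\left(-174285 - 20255\right) \left(P{\left(261,\left(-5\right) 3 \right)} + 417934\right) = \left(-174285 - 20255\right) \left(- 126 \left(\left(-5\right) 3\right) + 417934\right) = \left(-174285 - 20255\right) \left(\left(-126\right) \left(-15\right) + 417934\right) = \left(-174285 - 20255\right) \left(1890 + 417934\right) = \left(-194540\right) 419824 = -81672560960$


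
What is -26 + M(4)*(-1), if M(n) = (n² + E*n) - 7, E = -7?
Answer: -7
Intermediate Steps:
M(n) = -7 + n² - 7*n (M(n) = (n² - 7*n) - 7 = -7 + n² - 7*n)
-26 + M(4)*(-1) = -26 + (-7 + 4² - 7*4)*(-1) = -26 + (-7 + 16 - 28)*(-1) = -26 - 19*(-1) = -26 + 19 = -7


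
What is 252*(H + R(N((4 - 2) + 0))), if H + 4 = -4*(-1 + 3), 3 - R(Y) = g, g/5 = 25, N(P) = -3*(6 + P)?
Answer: -33768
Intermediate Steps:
N(P) = -18 - 3*P
g = 125 (g = 5*25 = 125)
R(Y) = -122 (R(Y) = 3 - 1*125 = 3 - 125 = -122)
H = -12 (H = -4 - 4*(-1 + 3) = -4 - 4*2 = -4 - 8 = -12)
252*(H + R(N((4 - 2) + 0))) = 252*(-12 - 122) = 252*(-134) = -33768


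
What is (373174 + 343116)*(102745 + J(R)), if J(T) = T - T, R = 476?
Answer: 73595216050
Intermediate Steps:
J(T) = 0
(373174 + 343116)*(102745 + J(R)) = (373174 + 343116)*(102745 + 0) = 716290*102745 = 73595216050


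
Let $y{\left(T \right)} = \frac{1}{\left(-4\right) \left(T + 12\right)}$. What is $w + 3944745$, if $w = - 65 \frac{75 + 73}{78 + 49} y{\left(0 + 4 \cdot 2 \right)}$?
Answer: $\frac{2003930941}{508} \approx 3.9447 \cdot 10^{6}$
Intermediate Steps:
$y{\left(T \right)} = \frac{1}{-48 - 4 T}$ ($y{\left(T \right)} = \frac{1}{\left(-4\right) \left(12 + T\right)} = \frac{1}{-48 - 4 T}$)
$w = \frac{481}{508}$ ($w = - 65 \frac{75 + 73}{78 + 49} \left(- \frac{1}{48 + 4 \left(0 + 4 \cdot 2\right)}\right) = - 65 \cdot \frac{148}{127} \left(- \frac{1}{48 + 4 \left(0 + 8\right)}\right) = - 65 \cdot 148 \cdot \frac{1}{127} \left(- \frac{1}{48 + 4 \cdot 8}\right) = \left(-65\right) \frac{148}{127} \left(- \frac{1}{48 + 32}\right) = - \frac{9620 \left(- \frac{1}{80}\right)}{127} = - \frac{9620 \left(\left(-1\right) \frac{1}{80}\right)}{127} = \left(- \frac{9620}{127}\right) \left(- \frac{1}{80}\right) = \frac{481}{508} \approx 0.94685$)
$w + 3944745 = \frac{481}{508} + 3944745 = \frac{2003930941}{508}$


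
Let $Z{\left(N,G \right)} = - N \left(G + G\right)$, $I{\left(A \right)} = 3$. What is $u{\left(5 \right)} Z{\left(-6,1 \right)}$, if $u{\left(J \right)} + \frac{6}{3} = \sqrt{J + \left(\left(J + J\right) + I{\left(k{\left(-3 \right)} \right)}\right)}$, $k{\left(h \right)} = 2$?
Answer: $-24 + 36 \sqrt{2} \approx 26.912$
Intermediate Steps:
$Z{\left(N,G \right)} = - 2 G N$ ($Z{\left(N,G \right)} = - N 2 G = - 2 G N$)
$u{\left(J \right)} = -2 + \sqrt{3 + 3 J}$ ($u{\left(J \right)} = -2 + \sqrt{J + \left(\left(J + J\right) + 3\right)} = -2 + \sqrt{J + \left(2 J + 3\right)} = -2 + \sqrt{J + \left(3 + 2 J\right)} = -2 + \sqrt{3 + 3 J}$)
$u{\left(5 \right)} Z{\left(-6,1 \right)} = \left(-2 + \sqrt{3 + 3 \cdot 5}\right) \left(\left(-2\right) 1 \left(-6\right)\right) = \left(-2 + \sqrt{3 + 15}\right) 12 = \left(-2 + \sqrt{18}\right) 12 = \left(-2 + 3 \sqrt{2}\right) 12 = -24 + 36 \sqrt{2}$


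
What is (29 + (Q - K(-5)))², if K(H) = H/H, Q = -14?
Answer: 196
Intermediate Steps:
K(H) = 1
(29 + (Q - K(-5)))² = (29 + (-14 - 1*1))² = (29 + (-14 - 1))² = (29 - 15)² = 14² = 196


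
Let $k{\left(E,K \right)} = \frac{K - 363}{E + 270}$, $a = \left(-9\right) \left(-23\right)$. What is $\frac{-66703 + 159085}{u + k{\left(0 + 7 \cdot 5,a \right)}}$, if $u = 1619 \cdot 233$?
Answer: $\frac{28176510}{115054079} \approx 0.2449$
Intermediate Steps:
$u = 377227$
$a = 207$
$k{\left(E,K \right)} = \frac{-363 + K}{270 + E}$
$\frac{-66703 + 159085}{u + k{\left(0 + 7 \cdot 5,a \right)}} = \frac{-66703 + 159085}{377227 + \frac{-363 + 207}{270 + \left(0 + 7 \cdot 5\right)}} = \frac{92382}{377227 + \frac{1}{270 + \left(0 + 35\right)} \left(-156\right)} = \frac{92382}{377227 + \frac{1}{270 + 35} \left(-156\right)} = \frac{92382}{377227 + \frac{1}{305} \left(-156\right)} = \frac{92382}{377227 - \frac{156}{305}} = \frac{92382}{\frac{115054079}{305}} = 92382 \cdot \frac{305}{115054079} = \frac{28176510}{115054079}$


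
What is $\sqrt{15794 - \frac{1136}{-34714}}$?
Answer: $\frac{\sqrt{4758196360282}}{17357} \approx 125.67$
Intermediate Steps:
$\sqrt{15794 - \frac{1136}{-34714}} = \sqrt{15794 - - \frac{568}{17357}} = \sqrt{15794 + \frac{568}{17357}} = \sqrt{\frac{274137026}{17357}} = \frac{\sqrt{4758196360282}}{17357}$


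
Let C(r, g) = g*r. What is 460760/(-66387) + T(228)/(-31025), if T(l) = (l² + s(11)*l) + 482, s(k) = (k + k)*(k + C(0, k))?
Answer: -21441108454/2059656675 ≈ -10.410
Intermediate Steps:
s(k) = 2*k² (s(k) = (k + k)*(k + k*0) = (2*k)*(k + 0) = (2*k)*k = 2*k²)
T(l) = 482 + l² + 242*l (T(l) = (l² + (2*11²)*l) + 482 = (l² + (2*121)*l) + 482 = (l² + 242*l) + 482 = 482 + l² + 242*l)
460760/(-66387) + T(228)/(-31025) = 460760/(-66387) + (482 + 228² + 242*228)/(-31025) = 460760*(-1/66387) + (482 + 51984 + 55176)*(-1/31025) = -460760/66387 + 107642*(-1/31025) = -460760/66387 - 107642/31025 = -21441108454/2059656675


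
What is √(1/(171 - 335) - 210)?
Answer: I*√1412081/82 ≈ 14.492*I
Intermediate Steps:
√(1/(171 - 335) - 210) = √(1/(-164) - 210) = √(-1/164 - 210) = √(-34441/164) = I*√1412081/82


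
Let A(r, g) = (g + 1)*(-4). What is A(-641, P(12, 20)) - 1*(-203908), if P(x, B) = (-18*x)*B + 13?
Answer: 221132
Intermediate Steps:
P(x, B) = 13 - 18*B*x (P(x, B) = -18*B*x + 13 = 13 - 18*B*x)
A(r, g) = -4 - 4*g (A(r, g) = (1 + g)*(-4) = -4 - 4*g)
A(-641, P(12, 20)) - 1*(-203908) = (-4 - 4*(13 - 18*20*12)) - 1*(-203908) = (-4 - 4*(13 - 4320)) + 203908 = (-4 - 4*(-4307)) + 203908 = (-4 + 17228) + 203908 = 17224 + 203908 = 221132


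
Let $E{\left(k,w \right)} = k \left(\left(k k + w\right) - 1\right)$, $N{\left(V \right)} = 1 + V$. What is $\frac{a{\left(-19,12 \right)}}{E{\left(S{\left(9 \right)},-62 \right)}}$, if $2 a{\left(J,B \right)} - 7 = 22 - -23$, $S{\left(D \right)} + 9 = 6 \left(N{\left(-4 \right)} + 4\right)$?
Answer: $\frac{13}{81} \approx 0.16049$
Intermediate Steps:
$S{\left(D \right)} = -3$ ($S{\left(D \right)} = -9 + 6 \left(\left(1 - 4\right) + 4\right) = -9 + 6 \left(-3 + 4\right) = -9 + 6 \cdot 1 = -9 + 6 = -3$)
$a{\left(J,B \right)} = 26$ ($a{\left(J,B \right)} = \frac{7}{2} + \frac{22 - -23}{2} = \frac{7}{2} + \frac{22 + 23}{2} = \frac{7}{2} + \frac{1}{2} \cdot 45 = \frac{7}{2} + \frac{45}{2} = 26$)
$E{\left(k,w \right)} = k \left(-1 + w + k^{2}\right)$ ($E{\left(k,w \right)} = k \left(\left(k^{2} + w\right) - 1\right) = k \left(\left(w + k^{2}\right) - 1\right) = k \left(-1 + w + k^{2}\right)$)
$\frac{a{\left(-19,12 \right)}}{E{\left(S{\left(9 \right)},-62 \right)}} = \frac{26}{\left(-3\right) \left(-1 - 62 + \left(-3\right)^{2}\right)} = \frac{26}{\left(-3\right) \left(-1 - 62 + 9\right)} = \frac{26}{\left(-3\right) \left(-54\right)} = \frac{26}{162} = 26 \cdot \frac{1}{162} = \frac{13}{81}$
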